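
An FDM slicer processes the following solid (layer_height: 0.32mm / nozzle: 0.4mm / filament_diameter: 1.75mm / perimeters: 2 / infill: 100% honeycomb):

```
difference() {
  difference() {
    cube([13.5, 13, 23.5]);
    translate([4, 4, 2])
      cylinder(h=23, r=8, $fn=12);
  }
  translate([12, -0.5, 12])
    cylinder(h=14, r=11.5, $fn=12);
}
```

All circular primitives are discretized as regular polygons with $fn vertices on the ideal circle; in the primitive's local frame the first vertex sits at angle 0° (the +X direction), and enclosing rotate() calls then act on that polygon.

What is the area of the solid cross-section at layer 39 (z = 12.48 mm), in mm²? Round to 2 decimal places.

At z = 12.48 mm: the cube (footprint 13.5×13) is included at this height (area 175.50 mm²); the cylinder at (4, 4): section is a regular 12-gon, circumradius r=8 (area = (12/2)·8.000²·sin(360°/12) = 192.00 mm²); Subtracting the remaining from the first: starting from the 13.5×13 cube (175.50 mm²), the r=8 cylinder at (4, 4) partially overlaps it — only the 123.71 mm² overlap (of its 192.00 mm²) is removed, clipping the outline — area = 51.79 mm²; the cylinder at (12, -0.5): section is a regular 12-gon, circumradius r=11.5 (area = (12/2)·11.500²·sin(360°/12) = 396.75 mm²); Subtracting the remaining from the first: starting from the result so far (51.79 mm²), the r=11.5 cylinder at (12, -0.5) partially overlaps it — only the 26.45 mm² overlap (of its 396.75 mm²) is removed, clipping the outline — area = 25.34 mm². Overall, the cross-section is a single solid region. Net area = 25.34 mm².

25.34 mm²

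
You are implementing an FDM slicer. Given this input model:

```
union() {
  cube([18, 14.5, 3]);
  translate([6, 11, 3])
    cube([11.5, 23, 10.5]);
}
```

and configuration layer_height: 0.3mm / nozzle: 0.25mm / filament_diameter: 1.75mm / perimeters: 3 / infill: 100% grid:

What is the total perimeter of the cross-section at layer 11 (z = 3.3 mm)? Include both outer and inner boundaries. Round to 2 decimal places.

69.00 mm

At z = 3.3 mm: the cube does not reach this height (z outside [0, 3]); the cube at (6, 11) (footprint 11.5×23) is included at this height (perimeter 69.00 mm); Combining (union): only the 11.5×23 cube at (6, 11) is present, so the union is just that shape — boundary = 69.00 mm. Overall, the cross-section is a single solid region. Total boundary length (outer) = 69.00 mm.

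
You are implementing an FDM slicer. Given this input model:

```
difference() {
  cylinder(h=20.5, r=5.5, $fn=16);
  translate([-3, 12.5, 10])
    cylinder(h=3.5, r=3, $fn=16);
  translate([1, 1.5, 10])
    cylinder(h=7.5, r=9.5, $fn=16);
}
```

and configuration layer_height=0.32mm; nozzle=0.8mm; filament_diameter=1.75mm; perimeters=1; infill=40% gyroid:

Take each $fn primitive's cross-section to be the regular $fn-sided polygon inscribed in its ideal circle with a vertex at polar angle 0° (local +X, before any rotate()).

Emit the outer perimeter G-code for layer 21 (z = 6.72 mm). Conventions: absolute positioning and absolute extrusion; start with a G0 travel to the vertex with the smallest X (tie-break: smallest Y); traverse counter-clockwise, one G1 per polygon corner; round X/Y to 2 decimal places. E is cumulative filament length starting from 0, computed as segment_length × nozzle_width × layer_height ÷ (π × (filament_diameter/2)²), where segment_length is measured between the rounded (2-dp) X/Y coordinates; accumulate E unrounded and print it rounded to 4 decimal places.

At z = 6.72 mm: the cylinder: section is a regular 16-gon, circumradius r=5.5; the cylinder at (-3, 12.5) is absent (z outside [10, 13.5]); the cylinder at (1, 1.5) is absent (z outside [10, 17.5]); Taking the first minus the rest: none of the subtracted shapes is present at this height, so the r=5.5 cylinder is unchanged — 1 connected region. The outline is a single polygon with 16 vertices. Extrusion per mm of travel: 0.8 × 0.32 / (π × 0.875²) = 0.106432. Accumulating E over each segment gives final E = 3.6537.

G0 X-5.50 Y0.00 Z6.72
G1 X-5.08 Y-2.10 E0.2279
G1 X-3.89 Y-3.89 E0.4567
G1 X-2.10 Y-5.08 E0.6855
G1 X0.00 Y-5.50 E0.9134
G1 X2.10 Y-5.08 E1.1413
G1 X3.89 Y-3.89 E1.3701
G1 X5.08 Y-2.10 E1.5989
G1 X5.50 Y0.00 E1.8268
G1 X5.08 Y2.10 E2.0548
G1 X3.89 Y3.89 E2.2835
G1 X2.10 Y5.08 E2.5123
G1 X0.00 Y5.50 E2.7402
G1 X-2.10 Y5.08 E2.9682
G1 X-3.89 Y3.89 E3.1970
G1 X-5.08 Y2.10 E3.4257
G1 X-5.50 Y0.00 E3.6537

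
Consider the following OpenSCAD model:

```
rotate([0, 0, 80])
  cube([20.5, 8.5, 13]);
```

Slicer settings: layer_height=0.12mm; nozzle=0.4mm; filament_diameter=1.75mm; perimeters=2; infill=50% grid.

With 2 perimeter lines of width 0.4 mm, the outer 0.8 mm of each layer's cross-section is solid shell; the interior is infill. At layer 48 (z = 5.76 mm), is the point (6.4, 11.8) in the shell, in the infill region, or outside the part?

At z = 5.76 mm: the 20.5×8.5 cube contributes its full rectangle; (rotated 80° about Z; rotation is an isometry so areas/perimeters/island counts are preserved). Overall, the cross-section is a single solid region. Undo the 80° rotation: the query point maps to (12.732, -4.254) in the un-rotated model frame. The nearest boundary edge runs (0.00, 0.00)→(20.50, 0.00); distance from the point to it = 4.25 mm. The point is not inside any of the regions above, so it lies outside the cross-section (4.25 mm from the nearest boundary).

outside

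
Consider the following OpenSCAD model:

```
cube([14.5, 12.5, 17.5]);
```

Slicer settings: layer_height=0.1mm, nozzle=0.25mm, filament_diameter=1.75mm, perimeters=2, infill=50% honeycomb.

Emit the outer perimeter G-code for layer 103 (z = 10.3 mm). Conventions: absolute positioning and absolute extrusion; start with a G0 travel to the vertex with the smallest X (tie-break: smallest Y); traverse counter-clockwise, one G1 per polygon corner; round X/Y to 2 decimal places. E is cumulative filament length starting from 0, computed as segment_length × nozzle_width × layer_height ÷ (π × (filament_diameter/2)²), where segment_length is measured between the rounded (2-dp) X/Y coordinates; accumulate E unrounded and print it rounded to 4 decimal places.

G0 X0.00 Y0.00 Z10.30
G1 X14.50 Y0.00 E0.1507
G1 X14.50 Y12.50 E0.2806
G1 X0.00 Y12.50 E0.4313
G1 X0.00 Y0.00 E0.5613

At z = 10.3 mm: the 14.5×12.5 cube contributes its full rectangle. The outline is a single polygon with 4 vertices. Extrusion per mm of travel: 0.25 × 0.1 / (π × 0.875²) = 0.010394. Accumulating E over each segment gives final E = 0.5613.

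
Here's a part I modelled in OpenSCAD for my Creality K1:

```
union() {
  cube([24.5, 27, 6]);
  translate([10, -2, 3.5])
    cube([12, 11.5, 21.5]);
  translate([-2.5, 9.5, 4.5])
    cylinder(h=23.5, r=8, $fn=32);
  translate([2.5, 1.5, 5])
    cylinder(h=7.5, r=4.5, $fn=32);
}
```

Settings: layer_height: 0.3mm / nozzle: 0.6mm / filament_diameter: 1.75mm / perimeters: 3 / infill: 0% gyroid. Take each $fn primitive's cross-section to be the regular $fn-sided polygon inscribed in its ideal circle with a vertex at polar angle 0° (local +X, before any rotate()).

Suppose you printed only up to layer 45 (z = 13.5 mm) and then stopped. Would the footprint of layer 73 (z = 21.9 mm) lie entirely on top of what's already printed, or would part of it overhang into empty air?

entirely on top

Compare the two slices. At z = 13.5: the cube is not intersected at this z (z outside [0, 6]); the cube at (10, -2) (footprint 12×11.5) is included at this height (area 138.00 mm²); the r=8 cylinder at (-2.5, 9.5) gives a regular 32-gon of circumradius 8 (constant along its height) (area = (32/2)·8.000²·sin(360°/32) = 199.77 mm²); the cylinder at (2.5, 1.5) does not reach this height (z outside [5, 12.5]); Taking the union: the 2 present regions are separate (no shared area or edge), so areas and boundary lengths simply add and each stays a separate island — area = 337.77 mm². At z = 21.9: the cube is absent (z outside [0, 6]); the 12×11.5 cube at (10, -2) contributes its full rectangle (area 138.00 mm²); the r=8 cylinder at (-2.5, 9.5) contributes a regular 32-gon of circumradius 8 (area = (32/2)·8.000²·sin(360°/32) = 199.77 mm²); the cylinder at (2.5, 1.5) is absent (z outside [5, 12.5]); Merging all regions: the 2 present regions are separate (no shared area or edge), so areas and boundary lengths simply add and each stays a separate island — area = 337.77 mm². Checking containment: the cross-section at z = 21.9 is a subset of the cross-section at z = 13.5.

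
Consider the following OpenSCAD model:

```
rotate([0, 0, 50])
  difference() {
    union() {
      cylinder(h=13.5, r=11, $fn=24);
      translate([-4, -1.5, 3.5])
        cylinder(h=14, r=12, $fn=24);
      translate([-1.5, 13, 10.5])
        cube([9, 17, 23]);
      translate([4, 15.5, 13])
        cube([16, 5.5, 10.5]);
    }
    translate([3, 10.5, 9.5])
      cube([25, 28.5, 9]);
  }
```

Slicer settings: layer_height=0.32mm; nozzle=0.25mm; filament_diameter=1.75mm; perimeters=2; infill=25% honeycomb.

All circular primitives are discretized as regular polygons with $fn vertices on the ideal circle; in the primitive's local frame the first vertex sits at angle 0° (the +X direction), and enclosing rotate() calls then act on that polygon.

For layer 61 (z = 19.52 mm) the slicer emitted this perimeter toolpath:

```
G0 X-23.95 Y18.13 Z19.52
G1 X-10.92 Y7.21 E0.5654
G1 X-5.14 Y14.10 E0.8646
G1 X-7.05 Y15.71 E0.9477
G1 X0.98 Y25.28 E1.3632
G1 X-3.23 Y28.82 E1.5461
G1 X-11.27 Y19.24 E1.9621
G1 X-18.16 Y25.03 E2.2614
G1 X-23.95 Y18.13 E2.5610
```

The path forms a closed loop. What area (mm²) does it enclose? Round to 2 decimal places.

Apply the shoelace formula to the sequence of (X, Y) vertices; enclosed area = 221.76 mm².

221.76 mm²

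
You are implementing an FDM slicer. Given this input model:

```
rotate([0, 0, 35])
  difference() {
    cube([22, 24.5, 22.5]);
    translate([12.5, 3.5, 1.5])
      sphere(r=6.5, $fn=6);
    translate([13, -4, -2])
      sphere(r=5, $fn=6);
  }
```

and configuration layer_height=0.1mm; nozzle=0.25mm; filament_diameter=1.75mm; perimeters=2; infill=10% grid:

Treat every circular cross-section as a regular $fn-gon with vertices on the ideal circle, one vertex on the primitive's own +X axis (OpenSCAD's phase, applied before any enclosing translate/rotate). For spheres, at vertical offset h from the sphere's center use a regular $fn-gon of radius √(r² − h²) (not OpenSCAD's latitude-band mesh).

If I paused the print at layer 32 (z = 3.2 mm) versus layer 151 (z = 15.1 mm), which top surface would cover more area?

layer 151 (z = 15.1 mm)

Layer 32 (z = 3.2): the cube (footprint 22×24.5) is included at this height (area 539.00 mm²); the sphere at (12.5, 3.5): section is a regular 6-gon, circumradius = √(r²−h²) = √(6.5²−1.7²) = 6.274 (area = (6/2)·6.274²·sin(360°/6) = 102.26 mm²); the sphere at (13, -4) is absent (|z−center|=5.200 > r=5); Subtracting the remaining from the first: starting from the 22×24.5 cube (539.00 mm²), the r=6.5 sphere at (12.5, 3.5) partially overlaps it — only the 87.97 mm² overlap (of its 102.26 mm²) is removed, clipping the outline — area = 451.03 mm²; (rotated 35° about Z; rotation is an isometry so areas/perimeters/island counts are preserved). So its area = 451.03 mm². Layer 151 (z = 15.1): the 22×24.5 cube contributes its full rectangle (area 539.00 mm²); the sphere at (12.5, 3.5) is absent (|z−center|=13.600 > r=6.5); the sphere at (13, -4) does not reach this height (|z−center|=17.100 > r=5); After the difference (first − rest): none of the subtracted shapes is present at this height, so the 22×24.5 cube is unchanged — area = 539.00 mm²; (rotated 35° about Z; rotation is an isometry so areas/perimeters/island counts are preserved). So its area = 539.00 mm². Layer 151 is larger (539.00 vs 451.03 mm²).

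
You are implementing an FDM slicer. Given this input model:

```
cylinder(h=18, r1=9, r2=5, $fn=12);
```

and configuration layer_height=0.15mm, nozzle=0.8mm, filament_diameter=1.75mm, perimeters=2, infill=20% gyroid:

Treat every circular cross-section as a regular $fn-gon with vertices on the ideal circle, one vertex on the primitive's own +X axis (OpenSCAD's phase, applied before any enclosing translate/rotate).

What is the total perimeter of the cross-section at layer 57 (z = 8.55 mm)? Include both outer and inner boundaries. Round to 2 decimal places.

44.10 mm

At z = 8.55 mm: the cone (r1=9→r2=5) has section circumradius 7.100 here — a regular 12-gon (perimeter = 2·12·7.100·sin(180°/12) = 44.10 mm). Overall, the cross-section is a single solid region. Total boundary length (outer) = 44.10 mm.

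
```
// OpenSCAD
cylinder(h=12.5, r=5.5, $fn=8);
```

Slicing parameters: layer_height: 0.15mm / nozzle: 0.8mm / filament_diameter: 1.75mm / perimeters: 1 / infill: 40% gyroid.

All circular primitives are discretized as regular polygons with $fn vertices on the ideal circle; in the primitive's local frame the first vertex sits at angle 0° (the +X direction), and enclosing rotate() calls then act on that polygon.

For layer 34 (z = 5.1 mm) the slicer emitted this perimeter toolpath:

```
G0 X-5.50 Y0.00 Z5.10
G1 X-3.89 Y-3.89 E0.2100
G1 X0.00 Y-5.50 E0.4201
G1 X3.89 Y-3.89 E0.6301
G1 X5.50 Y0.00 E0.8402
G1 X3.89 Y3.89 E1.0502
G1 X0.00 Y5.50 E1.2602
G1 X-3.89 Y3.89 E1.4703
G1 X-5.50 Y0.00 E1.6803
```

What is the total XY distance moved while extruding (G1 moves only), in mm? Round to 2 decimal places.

Sum the Euclidean lengths of each G1 segment: total = 33.68 mm.

33.68 mm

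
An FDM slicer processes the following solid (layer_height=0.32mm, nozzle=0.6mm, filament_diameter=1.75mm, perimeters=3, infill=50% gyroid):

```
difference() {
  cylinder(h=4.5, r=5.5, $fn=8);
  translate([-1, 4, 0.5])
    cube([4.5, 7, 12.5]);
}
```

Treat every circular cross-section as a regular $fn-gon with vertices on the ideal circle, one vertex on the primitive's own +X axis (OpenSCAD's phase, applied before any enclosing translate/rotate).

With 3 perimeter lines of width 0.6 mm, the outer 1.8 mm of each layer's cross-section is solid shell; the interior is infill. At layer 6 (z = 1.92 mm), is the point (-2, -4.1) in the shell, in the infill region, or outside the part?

shell

At z = 1.92 mm: the r=5.5 cylinder gives a regular 8-gon of circumradius 5.5 (constant along its height); the cube at (-1, 4) (footprint 4.5×7) is included at this height; After the difference (first − rest): starting from the r=5.5 cylinder, the 4.5×7 cube at (-1, 4) partially overlaps it — only the 4.01 mm² overlap (of its 31.50 mm²) is removed, clipping the outline — 1 connected region. Overall, the cross-section is a single solid region. The nearest boundary edge runs (-0.00, -5.50)→(-3.89, -3.89); distance from the point to it = 0.53 mm. The point is inside the cross-section, 0.53 mm from the nearest boundary — within the 1.8 mm shell band (3 × 0.6).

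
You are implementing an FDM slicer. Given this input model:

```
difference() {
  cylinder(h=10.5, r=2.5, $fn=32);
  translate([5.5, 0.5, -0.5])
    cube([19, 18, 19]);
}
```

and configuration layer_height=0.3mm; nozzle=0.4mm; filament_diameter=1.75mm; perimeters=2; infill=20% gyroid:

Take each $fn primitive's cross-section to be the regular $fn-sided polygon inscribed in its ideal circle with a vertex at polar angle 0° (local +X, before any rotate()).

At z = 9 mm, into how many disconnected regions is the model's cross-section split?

At z = 9 mm: the r=2.5 cylinder gives a regular 32-gon of circumradius 2.5 (constant along its height); the cube at (5.5, 0.5) (footprint 19×18) is included at this height; Taking the first minus the rest: starting from the r=2.5 cylinder, the 19×18 cube at (5.5, 0.5) misses the remaining region (no effect) — 1 connected region. The result has 1 disconnected region.

1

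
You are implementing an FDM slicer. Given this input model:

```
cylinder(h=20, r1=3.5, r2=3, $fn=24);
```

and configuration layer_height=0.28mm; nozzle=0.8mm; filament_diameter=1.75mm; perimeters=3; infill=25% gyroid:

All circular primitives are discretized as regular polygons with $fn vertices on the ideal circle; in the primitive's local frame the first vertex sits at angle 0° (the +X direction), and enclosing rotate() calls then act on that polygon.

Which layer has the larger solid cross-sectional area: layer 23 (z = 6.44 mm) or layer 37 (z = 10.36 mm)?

Layer 23 (z = 6.44): the cone: at t=0.322 of its height the radius interpolates to r₁+(r₂−r₁)t = 3.339, giving a regular 24-gon of that circumradius (area = (24/2)·3.339²·sin(360°/24) = 34.63 mm²). So its area = 34.63 mm². Layer 37 (z = 10.36): the cone contributes a regular 24-gon of circumradius 3.241 (interpolated between r1=3.5 and r2=3 at t=0.518) (area = (24/2)·3.241²·sin(360°/24) = 32.62 mm²). So its area = 32.62 mm². Layer 23 is larger (34.63 vs 32.62 mm²).

layer 23 (z = 6.44 mm)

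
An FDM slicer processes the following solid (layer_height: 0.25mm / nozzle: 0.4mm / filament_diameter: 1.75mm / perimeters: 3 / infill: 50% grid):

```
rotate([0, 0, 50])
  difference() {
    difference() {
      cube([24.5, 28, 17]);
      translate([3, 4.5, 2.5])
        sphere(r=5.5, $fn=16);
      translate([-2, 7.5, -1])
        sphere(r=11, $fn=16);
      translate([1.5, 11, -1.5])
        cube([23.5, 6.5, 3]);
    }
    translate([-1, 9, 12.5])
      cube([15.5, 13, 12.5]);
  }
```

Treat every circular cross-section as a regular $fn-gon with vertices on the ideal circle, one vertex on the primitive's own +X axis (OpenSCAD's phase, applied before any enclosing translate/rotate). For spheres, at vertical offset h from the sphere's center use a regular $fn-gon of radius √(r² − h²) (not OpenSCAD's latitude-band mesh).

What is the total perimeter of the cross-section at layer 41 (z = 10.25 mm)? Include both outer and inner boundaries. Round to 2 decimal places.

At z = 10.25 mm: the cube (footprint 24.5×28) is included at this height (perimeter 105.00 mm); the sphere at (3, 4.5) is not intersected at this z (|z−center|=7.750 > r=5.5); the sphere at (-2, 7.5) is absent (|z−center|=11.250 > r=11); the cube at (1.5, 11) is not intersected at this z (z outside [-1.5, 1.5]); After the difference (first − rest): none of the subtracted shapes is present at this height, so the 24.5×28 cube is unchanged — boundary = 105.00 mm; the cube at (-1, 9) is not intersected at this z (z outside [12.5, 25]); After the difference (first − rest): none of the subtracted shapes is present at this height, so that combined region is unchanged — boundary = 105.00 mm; (rotated 50° about Z; rotation is an isometry so areas/perimeters/island counts are preserved). Overall, the cross-section is a single solid region. Total boundary length (outer) = 105.00 mm.

105.00 mm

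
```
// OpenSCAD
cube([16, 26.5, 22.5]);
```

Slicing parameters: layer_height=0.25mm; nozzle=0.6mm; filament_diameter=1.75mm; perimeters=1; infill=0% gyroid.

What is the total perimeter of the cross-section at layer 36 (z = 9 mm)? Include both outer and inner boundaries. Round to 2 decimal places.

85.00 mm

At z = 9 mm: the cube is present — its section is the full 16×26.5 rectangle (perimeter 85.00 mm). Overall, the cross-section is a single solid region. Total boundary length (outer) = 85.00 mm.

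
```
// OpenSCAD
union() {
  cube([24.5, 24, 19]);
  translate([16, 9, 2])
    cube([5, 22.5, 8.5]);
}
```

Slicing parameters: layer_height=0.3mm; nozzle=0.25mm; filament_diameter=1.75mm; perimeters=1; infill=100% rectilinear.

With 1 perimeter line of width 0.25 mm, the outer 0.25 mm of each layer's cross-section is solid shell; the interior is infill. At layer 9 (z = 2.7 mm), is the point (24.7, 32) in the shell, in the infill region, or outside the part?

outside

At z = 2.7 mm: the cube (footprint 24.5×24) is included at this height; the cube at (16, 9) (footprint 5×22.5) is included at this height; Combining (union): the regions partially overlap (shared area 75.00 mm²), so overlapping operands fuse into one piece — 1 connected region. Overall, the cross-section is a single solid region. The nearest boundary edge runs (16.00, 31.50)→(21.00, 31.50); distance from the point to it = 3.73 mm. The point is not inside any of the regions above, so it lies outside the cross-section (3.73 mm from the nearest boundary).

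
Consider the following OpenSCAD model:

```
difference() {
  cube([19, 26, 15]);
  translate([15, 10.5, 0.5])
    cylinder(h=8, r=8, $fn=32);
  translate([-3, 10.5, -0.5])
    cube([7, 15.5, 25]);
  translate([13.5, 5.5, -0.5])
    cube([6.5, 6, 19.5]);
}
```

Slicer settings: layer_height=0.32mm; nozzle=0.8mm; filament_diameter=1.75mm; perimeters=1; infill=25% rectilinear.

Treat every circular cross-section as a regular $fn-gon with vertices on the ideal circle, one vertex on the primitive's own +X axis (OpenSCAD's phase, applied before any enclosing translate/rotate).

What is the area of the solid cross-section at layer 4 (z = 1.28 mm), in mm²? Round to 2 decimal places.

271.11 mm²

At z = 1.28 mm: the 19×26 cube contributes its full rectangle (area 494.00 mm²); the r=8 cylinder at (15, 10.5) gives a regular 32-gon of circumradius 8 (constant along its height) (area = (32/2)·8.000²·sin(360°/32) = 199.77 mm²); the 7×15.5 cube at (-3, 10.5) contributes its full rectangle (area 108.50 mm²); the cube at (13.5, 5.5) (footprint 6.5×6) is included at this height (area 39.00 mm²); Subtracting the remaining from the first: starting from the 19×26 cube (494.00 mm²), the r=8 cylinder at (15, 10.5) partially overlaps it — only the 160.89 mm² overlap (of its 199.77 mm²) is removed, clipping the outline; the 7×15.5 cube at (-3, 10.5) partially overlaps it — only the 62.00 mm² overlap (of its 108.50 mm²) is removed, clipping the outline; the 6.5×6 cube at (13.5, 5.5) misses the remaining region (no effect) — area = 271.11 mm². Overall, the cross-section is a single solid region. Net area = 271.11 mm².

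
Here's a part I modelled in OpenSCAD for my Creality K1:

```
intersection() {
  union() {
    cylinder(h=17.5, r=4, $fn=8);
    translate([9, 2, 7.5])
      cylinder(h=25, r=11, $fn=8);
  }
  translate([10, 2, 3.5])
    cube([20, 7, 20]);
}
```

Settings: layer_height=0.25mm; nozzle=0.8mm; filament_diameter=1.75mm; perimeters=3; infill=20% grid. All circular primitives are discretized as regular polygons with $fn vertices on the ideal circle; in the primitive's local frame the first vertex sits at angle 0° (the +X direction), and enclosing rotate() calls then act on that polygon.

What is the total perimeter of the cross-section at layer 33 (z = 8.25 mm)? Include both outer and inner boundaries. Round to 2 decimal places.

At z = 8.25 mm: the cylinder: section is a regular 8-gon, circumradius r=4 (perimeter = 2·8·4.000·sin(180°/8) = 24.49 mm); the r=11 cylinder at (9, 2) contributes a regular 8-gon of circumradius 11 (perimeter = 2·8·11.000·sin(180°/8) = 67.35 mm); Combining (union): the regions partially overlap (shared area 30.04 mm²), so the edge portions inside another operand are dropped and the merged outline is re-measured after clipping — boundary = 70.68 mm; the cube at (10, 2) is present — its section is the full 20×7 rectangle (perimeter 54.00 mm); Keeping only the common overlap: the 20×7 cube at (10, 2) partially overlaps the result so far; clipping to the common part keeps 59.85 mm² — boundary = 31.68 mm. Overall, the cross-section is a single solid region. Total boundary length (outer) = 31.68 mm.

31.68 mm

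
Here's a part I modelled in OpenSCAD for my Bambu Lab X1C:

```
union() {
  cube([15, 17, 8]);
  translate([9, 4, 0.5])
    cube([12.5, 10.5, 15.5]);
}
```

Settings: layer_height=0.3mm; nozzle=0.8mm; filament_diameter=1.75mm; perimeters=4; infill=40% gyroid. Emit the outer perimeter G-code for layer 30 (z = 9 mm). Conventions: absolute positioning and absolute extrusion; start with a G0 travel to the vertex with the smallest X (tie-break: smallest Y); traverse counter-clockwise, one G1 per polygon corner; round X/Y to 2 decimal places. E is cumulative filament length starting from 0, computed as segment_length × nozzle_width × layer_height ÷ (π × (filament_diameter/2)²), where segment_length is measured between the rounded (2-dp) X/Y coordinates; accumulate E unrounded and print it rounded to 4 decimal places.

At z = 9 mm: the cube does not reach this height (z outside [0, 8]); the 12.5×10.5 cube at (9, 4) contributes its full rectangle; Combining (union): only the 12.5×10.5 cube at (9, 4) is present, so the union is just that shape — 1 connected region. The outline is a single polygon with 4 vertices. Extrusion per mm of travel: 0.8 × 0.3 / (π × 0.875²) = 0.099780. Accumulating E over each segment gives final E = 4.5899.

G0 X9.00 Y4.00 Z9.00
G1 X21.50 Y4.00 E1.2473
G1 X21.50 Y14.50 E2.2949
G1 X9.00 Y14.50 E3.5422
G1 X9.00 Y4.00 E4.5899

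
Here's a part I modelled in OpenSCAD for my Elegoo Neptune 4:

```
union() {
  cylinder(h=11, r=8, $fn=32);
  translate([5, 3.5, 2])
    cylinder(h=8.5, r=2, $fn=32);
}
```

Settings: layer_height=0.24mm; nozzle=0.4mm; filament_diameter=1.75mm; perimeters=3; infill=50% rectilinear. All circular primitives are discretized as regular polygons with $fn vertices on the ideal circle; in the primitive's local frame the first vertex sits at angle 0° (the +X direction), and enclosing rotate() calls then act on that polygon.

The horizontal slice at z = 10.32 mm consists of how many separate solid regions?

1

At z = 10.32 mm: the cylinder: section is a regular 32-gon, circumradius r=8; the r=2 cylinder at (5, 3.5) gives a regular 32-gon of circumradius 2 (constant along its height); Merging all regions: the regions partially overlap (shared area 12.36 mm²), so overlapping operands fuse into one piece — 1 connected region. The result has 1 disconnected region.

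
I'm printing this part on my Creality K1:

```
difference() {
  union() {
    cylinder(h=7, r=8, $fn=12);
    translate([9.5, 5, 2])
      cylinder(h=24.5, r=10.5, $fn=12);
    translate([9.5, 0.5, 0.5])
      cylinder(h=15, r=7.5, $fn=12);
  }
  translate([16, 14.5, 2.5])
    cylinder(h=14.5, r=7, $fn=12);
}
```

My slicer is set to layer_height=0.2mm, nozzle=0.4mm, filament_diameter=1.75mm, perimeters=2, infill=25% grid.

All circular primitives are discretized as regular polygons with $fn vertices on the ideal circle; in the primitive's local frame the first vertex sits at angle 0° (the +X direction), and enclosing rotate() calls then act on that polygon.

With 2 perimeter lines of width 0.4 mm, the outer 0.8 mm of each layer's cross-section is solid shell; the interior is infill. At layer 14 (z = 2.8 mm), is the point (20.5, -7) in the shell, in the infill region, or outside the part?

At z = 2.8 mm: the r=8 cylinder contributes a regular 12-gon of circumradius 8; the cylinder at (9.5, 5): section is a regular 12-gon, circumradius r=10.5; the r=7.5 cylinder at (9.5, 0.5) gives a regular 12-gon of circumradius 7.5 (constant along its height); Combining (union): the regions partially overlap (shared area 229.16 mm²), so overlapping operands fuse into one piece — 1 connected region; the cylinder at (16, 14.5): section is a regular 12-gon, circumradius r=7; Subtracting the remaining from the first: starting from the result so far, the r=7 cylinder at (16, 14.5) partially overlaps it — only the 47.50 mm² overlap (of its 147.00 mm²) is removed, clipping the outline — 1 connected region. Overall, the cross-section is a single solid region. The nearest boundary edge runs (16.14, -2.70)→(16.00, -3.25); distance from the point to it = 5.86 mm. The point is not inside any of the regions above, so it lies outside the cross-section (5.86 mm from the nearest boundary).

outside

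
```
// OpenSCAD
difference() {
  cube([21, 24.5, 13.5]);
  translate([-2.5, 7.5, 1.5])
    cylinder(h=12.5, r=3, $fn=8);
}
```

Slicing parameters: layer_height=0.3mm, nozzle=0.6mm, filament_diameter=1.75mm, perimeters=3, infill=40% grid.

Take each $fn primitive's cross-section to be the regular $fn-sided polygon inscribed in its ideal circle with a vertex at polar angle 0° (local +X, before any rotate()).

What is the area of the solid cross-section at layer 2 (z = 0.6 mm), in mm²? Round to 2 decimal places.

514.50 mm²

At z = 0.6 mm: the cube is present — its section is the full 21×24.5 rectangle (area 514.50 mm²); the cylinder at (-2.5, 7.5) does not reach this height (z outside [1.5, 14]); After the difference (first − rest): none of the subtracted shapes is present at this height, so the 21×24.5 cube is unchanged — area = 514.50 mm². Overall, the cross-section is a single solid region. Net area = 514.50 mm².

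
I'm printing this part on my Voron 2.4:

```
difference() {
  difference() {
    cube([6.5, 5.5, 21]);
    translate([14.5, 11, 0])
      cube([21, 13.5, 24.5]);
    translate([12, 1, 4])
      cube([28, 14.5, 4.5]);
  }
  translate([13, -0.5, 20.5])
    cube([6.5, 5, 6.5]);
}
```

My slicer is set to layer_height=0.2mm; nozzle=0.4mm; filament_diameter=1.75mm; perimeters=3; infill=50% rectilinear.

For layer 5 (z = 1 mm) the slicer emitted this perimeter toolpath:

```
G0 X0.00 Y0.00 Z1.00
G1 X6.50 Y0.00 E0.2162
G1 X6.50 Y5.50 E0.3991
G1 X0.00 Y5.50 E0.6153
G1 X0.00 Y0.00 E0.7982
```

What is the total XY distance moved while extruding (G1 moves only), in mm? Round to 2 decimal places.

Sum the Euclidean lengths of each G1 segment: total = 24.00 mm.

24.00 mm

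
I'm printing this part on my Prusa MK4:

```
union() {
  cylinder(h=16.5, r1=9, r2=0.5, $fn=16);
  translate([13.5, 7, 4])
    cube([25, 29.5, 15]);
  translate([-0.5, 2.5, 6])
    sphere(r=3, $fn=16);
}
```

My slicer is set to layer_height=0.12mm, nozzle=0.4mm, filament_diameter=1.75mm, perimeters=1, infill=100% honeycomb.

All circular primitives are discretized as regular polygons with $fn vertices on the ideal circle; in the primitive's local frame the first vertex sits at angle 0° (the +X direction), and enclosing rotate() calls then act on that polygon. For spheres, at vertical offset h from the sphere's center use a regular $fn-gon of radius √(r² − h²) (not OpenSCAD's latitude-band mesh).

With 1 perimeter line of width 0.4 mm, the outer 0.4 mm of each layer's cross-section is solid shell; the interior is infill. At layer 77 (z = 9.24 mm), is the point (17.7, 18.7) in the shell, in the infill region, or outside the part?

infill

At z = 9.24 mm: the cone (r1=9→r2=0.5) has section circumradius 4.240 here — a regular 16-gon; the 25×29.5 cube at (13.5, 7) contributes its full rectangle; the sphere at (-0.5, 2.5) is not intersected at this z (|z−center|=3.240 > r=3); Combining (union): the 2 present regions are separate (no shared area or edge), so areas and boundary lengths simply add and each stays a separate island — 2 connected regions. Overall, the cross-section has 2 separate islands. The nearest boundary edge runs (13.50, 7.00)→(13.50, 36.50); distance from the point to it = 4.20 mm. (Shell/infill is judged within the island containing the point — the largest one.) The point is inside the cross-section and 4.20 mm from the nearest boundary — more than the 0.4 mm shell width (1 × 0.4), so it's in the infill interior.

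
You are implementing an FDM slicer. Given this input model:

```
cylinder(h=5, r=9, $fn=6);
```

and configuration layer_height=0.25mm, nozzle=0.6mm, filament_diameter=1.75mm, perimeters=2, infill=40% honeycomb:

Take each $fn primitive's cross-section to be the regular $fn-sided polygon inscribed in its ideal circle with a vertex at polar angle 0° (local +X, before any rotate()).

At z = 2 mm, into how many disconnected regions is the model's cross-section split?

At z = 2 mm: the r=9 cylinder contributes a regular 6-gon of circumradius 9. The result has 1 disconnected region.

1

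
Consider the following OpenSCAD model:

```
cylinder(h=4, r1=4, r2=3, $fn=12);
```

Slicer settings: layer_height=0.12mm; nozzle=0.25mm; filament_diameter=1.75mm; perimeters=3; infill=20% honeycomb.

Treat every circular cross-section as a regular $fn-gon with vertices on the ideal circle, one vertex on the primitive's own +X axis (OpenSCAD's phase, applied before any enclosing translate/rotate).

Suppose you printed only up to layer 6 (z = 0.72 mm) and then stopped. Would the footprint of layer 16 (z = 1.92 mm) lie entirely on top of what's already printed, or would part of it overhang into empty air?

entirely on top

Compare the two slices. At z = 0.72: the cone (r1=4→r2=3) has section circumradius 3.820 here — a regular 12-gon (area = (12/2)·3.820²·sin(360°/12) = 43.78 mm²). At z = 1.92: the cone (r1=4→r2=3) has section circumradius 3.520 here — a regular 12-gon (area = (12/2)·3.520²·sin(360°/12) = 37.17 mm²). Checking containment: the cross-section at z = 1.92 is a subset of the cross-section at z = 0.72.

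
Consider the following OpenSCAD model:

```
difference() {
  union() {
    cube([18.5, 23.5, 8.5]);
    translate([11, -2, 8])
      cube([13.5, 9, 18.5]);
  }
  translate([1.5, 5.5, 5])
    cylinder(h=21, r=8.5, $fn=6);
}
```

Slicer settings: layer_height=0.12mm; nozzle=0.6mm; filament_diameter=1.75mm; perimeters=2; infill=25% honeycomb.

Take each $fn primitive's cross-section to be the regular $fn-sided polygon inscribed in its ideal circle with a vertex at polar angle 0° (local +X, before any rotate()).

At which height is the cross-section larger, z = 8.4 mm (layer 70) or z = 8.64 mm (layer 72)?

layer 70 (z = 8.4 mm)

Layer 70 (z = 8.4): the 18.5×23.5 cube contributes its full rectangle (area 434.75 mm²); the cube at (11, -2) is present — its section is the full 13.5×9 rectangle (area 121.50 mm²); Merging all regions: the regions partially overlap — summed areas 556.25 mm² minus the doubly-counted overlap 52.50 mm² gives 503.75 mm² — area = 503.75 mm²; the r=8.5 cylinder at (1.5, 5.5) gives a regular 6-gon of circumradius 8.5 (constant along its height) (area = (6/2)·8.500²·sin(360°/6) = 187.71 mm²); Taking the first minus the rest: starting from that combined region (503.75 mm²), the r=8.5 cylinder at (1.5, 5.5) partially overlaps it — only the 104.24 mm² overlap (of its 187.71 mm²) is removed, clipping the outline — area = 399.51 mm². So its area = 399.51 mm². Layer 72 (z = 8.64): the cube does not reach this height (z outside [0, 8.5]); the cube at (11, -2) (footprint 13.5×9) is included at this height (area 121.50 mm²); Taking the union: only the 13.5×9 cube at (11, -2) is present, so the union is just that shape — area = 121.50 mm²; the r=8.5 cylinder at (1.5, 5.5) gives a regular 6-gon of circumradius 8.5 (constant along its height) (area = (6/2)·8.500²·sin(360°/6) = 187.71 mm²); After the difference (first − rest): starting from that combined region (121.50 mm²), the r=8.5 cylinder at (1.5, 5.5) misses the remaining region (no effect) — area = 121.50 mm². So its area = 121.50 mm². Layer 70 is larger (399.51 vs 121.50 mm²).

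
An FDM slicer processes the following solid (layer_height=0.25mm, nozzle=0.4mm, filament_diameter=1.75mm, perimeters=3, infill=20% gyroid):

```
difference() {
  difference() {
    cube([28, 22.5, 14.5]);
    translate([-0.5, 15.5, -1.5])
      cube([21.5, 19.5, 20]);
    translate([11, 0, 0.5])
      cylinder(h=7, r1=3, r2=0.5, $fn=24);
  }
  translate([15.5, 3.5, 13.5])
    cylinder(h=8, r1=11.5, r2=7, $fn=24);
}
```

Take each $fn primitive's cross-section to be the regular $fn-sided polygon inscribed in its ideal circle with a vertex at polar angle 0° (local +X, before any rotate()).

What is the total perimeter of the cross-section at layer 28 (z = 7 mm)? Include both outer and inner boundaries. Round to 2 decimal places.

101.77 mm

At z = 7 mm: the cube is present — its section is the full 28×22.5 rectangle (perimeter 101.00 mm); the cube at (-0.5, 15.5) is present — its section is the full 21.5×19.5 rectangle (perimeter 82.00 mm); the cone at (11, 0) (r1=3→r2=0.5) has section circumradius 0.679 here — a regular 24-gon (perimeter = 2·24·0.679·sin(180°/24) = 4.25 mm); Taking the first minus the rest: starting from the 28×22.5 cube, the 21.5×19.5 cube at (-0.5, 15.5) partially overlaps it — only the 147.00 mm² overlap (of its 419.25 mm²) is removed, clipping the outline; the cone at (11, 0) partially overlaps it — only the 0.72 mm² overlap (of its 1.43 mm²) is removed, clipping the outline — boundary = 101.77 mm; the cone at (15.5, 3.5) is absent (z outside [13.5, 21.5]); Taking the first minus the rest: none of the subtracted shapes is present at this height, so that combined region is unchanged — boundary = 101.77 mm. Overall, the cross-section is a single solid region. Total boundary length (outer) = 101.77 mm.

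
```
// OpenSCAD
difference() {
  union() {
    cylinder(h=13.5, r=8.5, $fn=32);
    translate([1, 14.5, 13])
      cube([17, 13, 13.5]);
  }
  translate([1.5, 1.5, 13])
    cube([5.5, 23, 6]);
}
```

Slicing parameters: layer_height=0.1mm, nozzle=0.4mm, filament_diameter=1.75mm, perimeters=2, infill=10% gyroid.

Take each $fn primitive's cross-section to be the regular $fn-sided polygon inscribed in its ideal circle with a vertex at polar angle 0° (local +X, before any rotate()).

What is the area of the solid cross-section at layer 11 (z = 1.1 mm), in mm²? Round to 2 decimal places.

225.52 mm²

At z = 1.1 mm: the r=8.5 cylinder gives a regular 32-gon of circumradius 8.5 (constant along its height) (area = (32/2)·8.500²·sin(360°/32) = 225.52 mm²); the cube at (1, 14.5) is absent (z outside [13, 26.5]); Taking the union: only the r=8.5 cylinder is present, so the union is just that shape — area = 225.52 mm²; the cube at (1.5, 1.5) is absent (z outside [13, 19]); After the difference (first − rest): none of the subtracted shapes is present at this height, so the result so far is unchanged — area = 225.52 mm². Overall, the cross-section is a single solid region. Net area = 225.52 mm².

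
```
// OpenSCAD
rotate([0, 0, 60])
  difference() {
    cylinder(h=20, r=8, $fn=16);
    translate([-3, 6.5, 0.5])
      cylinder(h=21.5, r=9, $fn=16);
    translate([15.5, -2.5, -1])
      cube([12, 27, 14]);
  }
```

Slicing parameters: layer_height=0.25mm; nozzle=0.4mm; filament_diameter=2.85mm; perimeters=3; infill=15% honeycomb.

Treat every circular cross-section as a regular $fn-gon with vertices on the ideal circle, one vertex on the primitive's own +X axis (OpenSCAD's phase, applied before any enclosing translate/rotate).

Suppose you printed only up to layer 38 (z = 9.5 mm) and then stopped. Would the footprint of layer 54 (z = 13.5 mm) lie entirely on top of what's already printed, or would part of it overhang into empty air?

entirely on top

Compare the two slices. At z = 9.5: the cylinder: section is a regular 16-gon, circumradius r=8 (area = (16/2)·8.000²·sin(360°/16) = 195.93 mm²); the r=9 cylinder at (-3, 6.5) contributes a regular 16-gon of circumradius 9 (area = (16/2)·9.000²·sin(360°/16) = 247.98 mm²); the cube at (15.5, -2.5) is present — its section is the full 12×27 rectangle (area 324.00 mm²); After the difference (first − rest): starting from the r=8 cylinder (195.93 mm²), the r=9 cylinder at (-3, 6.5) partially overlaps it — only the 104.34 mm² overlap (of its 247.98 mm²) is removed, clipping the outline; the 12×27 cube at (15.5, -2.5) misses the remaining region (no effect) — area = 91.59 mm²; (whole slice rotated 60° about Z — lengths, areas and connectivity unchanged). At z = 13.5: the cylinder: section is a regular 16-gon, circumradius r=8 (area = (16/2)·8.000²·sin(360°/16) = 195.93 mm²); the r=9 cylinder at (-3, 6.5) contributes a regular 16-gon of circumradius 9 (area = (16/2)·9.000²·sin(360°/16) = 247.98 mm²); the cube at (15.5, -2.5) is absent (z outside [-1, 13]); After the difference (first − rest): starting from the r=8 cylinder (195.93 mm²), the r=9 cylinder at (-3, 6.5) partially overlaps it — only the 104.34 mm² overlap (of its 247.98 mm²) is removed, clipping the outline — area = 91.59 mm²; (rotated 60° about Z; rotation is an isometry so areas/perimeters/island counts are preserved). Checking containment: the cross-section at z = 13.5 is a subset of the cross-section at z = 9.5.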